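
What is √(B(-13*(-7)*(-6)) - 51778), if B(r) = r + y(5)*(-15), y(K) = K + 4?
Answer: I*√52459 ≈ 229.04*I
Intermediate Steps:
y(K) = 4 + K
B(r) = -135 + r (B(r) = r + (4 + 5)*(-15) = r + 9*(-15) = r - 135 = -135 + r)
√(B(-13*(-7)*(-6)) - 51778) = √((-135 - 13*(-7)*(-6)) - 51778) = √((-135 + 91*(-6)) - 51778) = √((-135 - 546) - 51778) = √(-681 - 51778) = √(-52459) = I*√52459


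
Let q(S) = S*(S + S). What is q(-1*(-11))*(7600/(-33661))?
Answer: -1839200/33661 ≈ -54.639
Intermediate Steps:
q(S) = 2*S**2 (q(S) = S*(2*S) = 2*S**2)
q(-1*(-11))*(7600/(-33661)) = (2*(-1*(-11))**2)*(7600/(-33661)) = (2*11**2)*(7600*(-1/33661)) = (2*121)*(-7600/33661) = 242*(-7600/33661) = -1839200/33661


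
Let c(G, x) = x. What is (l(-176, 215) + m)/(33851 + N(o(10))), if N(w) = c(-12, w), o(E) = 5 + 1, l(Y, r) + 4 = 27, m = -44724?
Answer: -44701/33857 ≈ -1.3203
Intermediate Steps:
l(Y, r) = 23 (l(Y, r) = -4 + 27 = 23)
o(E) = 6
N(w) = w
(l(-176, 215) + m)/(33851 + N(o(10))) = (23 - 44724)/(33851 + 6) = -44701/33857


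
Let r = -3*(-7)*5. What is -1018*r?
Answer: -106890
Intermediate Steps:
r = 105 (r = 21*5 = 105)
-1018*r = -1018*105 = -106890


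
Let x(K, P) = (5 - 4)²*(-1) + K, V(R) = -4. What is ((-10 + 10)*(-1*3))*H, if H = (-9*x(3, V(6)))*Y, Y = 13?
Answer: 0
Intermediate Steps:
x(K, P) = -1 + K (x(K, P) = 1²*(-1) + K = 1*(-1) + K = -1 + K)
H = -234 (H = -9*(-1 + 3)*13 = -9*2*13 = -18*13 = -234)
((-10 + 10)*(-1*3))*H = ((-10 + 10)*(-1*3))*(-234) = (0*(-3))*(-234) = 0*(-234) = 0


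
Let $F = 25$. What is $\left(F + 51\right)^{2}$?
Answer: $5776$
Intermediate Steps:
$\left(F + 51\right)^{2} = \left(25 + 51\right)^{2} = 76^{2} = 5776$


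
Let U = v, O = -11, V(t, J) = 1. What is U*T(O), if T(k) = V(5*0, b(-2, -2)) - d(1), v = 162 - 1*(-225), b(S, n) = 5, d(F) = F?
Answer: 0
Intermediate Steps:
v = 387 (v = 162 + 225 = 387)
U = 387
T(k) = 0 (T(k) = 1 - 1*1 = 1 - 1 = 0)
U*T(O) = 387*0 = 0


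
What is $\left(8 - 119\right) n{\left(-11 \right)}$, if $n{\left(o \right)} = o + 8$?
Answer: $333$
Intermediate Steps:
$n{\left(o \right)} = 8 + o$
$\left(8 - 119\right) n{\left(-11 \right)} = \left(8 - 119\right) \left(8 - 11\right) = \left(-111\right) \left(-3\right) = 333$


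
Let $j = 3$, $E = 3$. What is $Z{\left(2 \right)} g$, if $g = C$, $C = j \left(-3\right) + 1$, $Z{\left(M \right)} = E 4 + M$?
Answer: $-112$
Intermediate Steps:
$Z{\left(M \right)} = 12 + M$ ($Z{\left(M \right)} = 3 \cdot 4 + M = 12 + M$)
$C = -8$ ($C = 3 \left(-3\right) + 1 = -9 + 1 = -8$)
$g = -8$
$Z{\left(2 \right)} g = \left(12 + 2\right) \left(-8\right) = 14 \left(-8\right) = -112$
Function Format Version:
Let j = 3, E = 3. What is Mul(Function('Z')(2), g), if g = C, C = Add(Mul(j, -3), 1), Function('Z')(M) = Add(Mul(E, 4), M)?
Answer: -112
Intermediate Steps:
Function('Z')(M) = Add(12, M) (Function('Z')(M) = Add(Mul(3, 4), M) = Add(12, M))
C = -8 (C = Add(Mul(3, -3), 1) = Add(-9, 1) = -8)
g = -8
Mul(Function('Z')(2), g) = Mul(Add(12, 2), -8) = Mul(14, -8) = -112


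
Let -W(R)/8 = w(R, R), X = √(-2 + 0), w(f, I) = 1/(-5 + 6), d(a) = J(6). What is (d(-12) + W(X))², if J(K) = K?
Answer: 4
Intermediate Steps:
d(a) = 6
w(f, I) = 1 (w(f, I) = 1/1 = 1)
X = I*√2 (X = √(-2) = I*√2 ≈ 1.4142*I)
W(R) = -8 (W(R) = -8*1 = -8)
(d(-12) + W(X))² = (6 - 8)² = (-2)² = 4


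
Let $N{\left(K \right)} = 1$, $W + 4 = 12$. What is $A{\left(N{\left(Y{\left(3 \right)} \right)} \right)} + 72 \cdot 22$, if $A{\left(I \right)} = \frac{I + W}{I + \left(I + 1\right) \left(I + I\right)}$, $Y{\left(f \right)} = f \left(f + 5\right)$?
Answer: $\frac{7929}{5} \approx 1585.8$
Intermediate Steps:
$Y{\left(f \right)} = f \left(5 + f\right)$
$W = 8$ ($W = -4 + 12 = 8$)
$A{\left(I \right)} = \frac{8 + I}{I + 2 I \left(1 + I\right)}$ ($A{\left(I \right)} = \frac{I + 8}{I + \left(I + 1\right) \left(I + I\right)} = \frac{8 + I}{I + \left(1 + I\right) 2 I} = \frac{8 + I}{I + 2 I \left(1 + I\right)}$)
$A{\left(N{\left(Y{\left(3 \right)} \right)} \right)} + 72 \cdot 22 = \frac{8 + 1}{1 \left(3 + 2 \cdot 1\right)} + 72 \cdot 22 = 1 \frac{1}{3 + 2} \cdot 9 + 1584 = 1 \cdot \frac{1}{5} \cdot 9 + 1584 = \frac{9}{5} + 1584 = \frac{7929}{5}$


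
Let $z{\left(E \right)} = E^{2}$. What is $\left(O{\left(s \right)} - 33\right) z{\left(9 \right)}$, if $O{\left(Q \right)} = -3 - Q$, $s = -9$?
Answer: $-2187$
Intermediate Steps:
$\left(O{\left(s \right)} - 33\right) z{\left(9 \right)} = \left(\left(-3 - -9\right) - 33\right) 9^{2} = \left(\left(-3 + 9\right) - 33\right) 81 = \left(6 - 33\right) 81 = \left(-27\right) 81 = -2187$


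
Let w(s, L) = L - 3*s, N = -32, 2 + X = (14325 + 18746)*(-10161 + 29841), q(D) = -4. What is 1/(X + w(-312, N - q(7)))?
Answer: 1/650838186 ≈ 1.5365e-9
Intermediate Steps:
X = 650837278 (X = -2 + (14325 + 18746)*(-10161 + 29841) = -2 + 33071*19680 = -2 + 650837280 = 650837278)
1/(X + w(-312, N - q(7))) = 1/(650837278 + ((-32 - 1*(-4)) - 3*(-312))) = 1/(650837278 + ((-32 + 4) + 936)) = 1/(650837278 + (-28 + 936)) = 1/(650837278 + 908) = 1/650838186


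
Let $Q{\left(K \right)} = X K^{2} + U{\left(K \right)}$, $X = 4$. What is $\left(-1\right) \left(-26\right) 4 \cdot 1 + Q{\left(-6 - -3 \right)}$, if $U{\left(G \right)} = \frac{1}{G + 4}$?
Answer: $141$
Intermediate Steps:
$U{\left(G \right)} = \frac{1}{4 + G}$
$Q{\left(K \right)} = \frac{1}{4 + K} + 4 K^{2}$ ($Q{\left(K \right)} = 4 K^{2} + \frac{1}{4 + K} = \frac{1}{4 + K} + 4 K^{2}$)
$\left(-1\right) \left(-26\right) 4 \cdot 1 + Q{\left(-6 - -3 \right)} = \left(-1\right) \left(-26\right) 4 \cdot 1 + \frac{1 + 4 \left(-6 - -3\right)^{2} \left(4 - 3\right)}{4 - 3} = 26 \cdot 4 \cdot 1 + \frac{1 + 4 \left(-6 + 3\right)^{2} \left(4 + \left(-6 + 3\right)\right)}{4 + \left(-6 + 3\right)} = 104 \cdot 1 + \frac{1 + 4 \left(-3\right)^{2} \left(4 - 3\right)}{4 - 3} = 104 + \frac{1 + 4 \cdot 9 \cdot 1}{1} = 104 + 1 \left(1 + 36\right) = 104 + 1 \cdot 37 = 104 + 37 = 141$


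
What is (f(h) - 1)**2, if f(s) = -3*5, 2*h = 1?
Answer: 256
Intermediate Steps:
h = 1/2 (h = (1/2)*1 = 1/2 ≈ 0.50000)
f(s) = -15
(f(h) - 1)**2 = (-15 - 1)**2 = (-16)**2 = 256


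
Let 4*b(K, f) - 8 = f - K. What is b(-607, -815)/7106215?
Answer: -10/1421243 ≈ -7.0361e-6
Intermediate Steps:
b(K, f) = 2 - K/4 + f/4 (b(K, f) = 2 + (f - K)/4 = 2 + (-K/4 + f/4) = 2 - K/4 + f/4)
b(-607, -815)/7106215 = (2 - ¼*(-607) + (¼)*(-815))/7106215 = (2 + 607/4 - 815/4)*(1/7106215) = -50*1/7106215 = -10/1421243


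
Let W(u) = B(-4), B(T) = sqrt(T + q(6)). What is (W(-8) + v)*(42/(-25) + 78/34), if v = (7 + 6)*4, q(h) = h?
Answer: 13572/425 + 261*sqrt(2)/425 ≈ 32.803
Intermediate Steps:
B(T) = sqrt(6 + T) (B(T) = sqrt(T + 6) = sqrt(6 + T))
v = 52 (v = 13*4 = 52)
W(u) = sqrt(2) (W(u) = sqrt(6 - 4) = sqrt(2))
(W(-8) + v)*(42/(-25) + 78/34) = (sqrt(2) + 52)*(42/(-25) + 78/34) = (52 + sqrt(2))*(42*(-1/25) + 78*(1/34)) = (52 + sqrt(2))*(-42/25 + 39/17) = (52 + sqrt(2))*(261/425) = 13572/425 + 261*sqrt(2)/425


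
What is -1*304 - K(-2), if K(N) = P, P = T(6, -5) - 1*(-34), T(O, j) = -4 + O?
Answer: -340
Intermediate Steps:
P = 36 (P = (-4 + 6) - 1*(-34) = 2 + 34 = 36)
K(N) = 36
-1*304 - K(-2) = -1*304 - 1*36 = -304 - 36 = -340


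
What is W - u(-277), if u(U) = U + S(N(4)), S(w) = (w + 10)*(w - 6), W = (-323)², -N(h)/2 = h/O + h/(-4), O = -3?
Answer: 941630/9 ≈ 1.0463e+5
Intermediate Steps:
N(h) = 7*h/6 (N(h) = -2*(h/(-3) + h/(-4)) = -2*(h*(-⅓) + h*(-¼)) = -2*(-h/3 - h/4) = -(-7)*h/6 = 7*h/6)
W = 104329
S(w) = (-6 + w)*(10 + w) (S(w) = (10 + w)*(-6 + w) = (-6 + w)*(10 + w))
u(U) = -176/9 + U (u(U) = U + (-60 + ((7/6)*4)² + 4*((7/6)*4)) = U + (-60 + (14/3)² + 4*(14/3)) = U + (-60 + 196/9 + 56/3) = U - 176/9 = -176/9 + U)
W - u(-277) = 104329 - (-176/9 - 277) = 104329 - 1*(-2669/9) = 104329 + 2669/9 = 941630/9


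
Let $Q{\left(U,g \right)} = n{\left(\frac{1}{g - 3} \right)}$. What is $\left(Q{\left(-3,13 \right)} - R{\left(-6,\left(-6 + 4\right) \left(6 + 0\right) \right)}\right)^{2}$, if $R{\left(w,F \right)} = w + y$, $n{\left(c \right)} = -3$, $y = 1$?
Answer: $4$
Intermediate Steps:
$Q{\left(U,g \right)} = -3$
$R{\left(w,F \right)} = 1 + w$ ($R{\left(w,F \right)} = w + 1 = 1 + w$)
$\left(Q{\left(-3,13 \right)} - R{\left(-6,\left(-6 + 4\right) \left(6 + 0\right) \right)}\right)^{2} = \left(-3 - \left(1 - 6\right)\right)^{2} = \left(-3 - -5\right)^{2} = \left(-3 + 5\right)^{2} = 2^{2} = 4$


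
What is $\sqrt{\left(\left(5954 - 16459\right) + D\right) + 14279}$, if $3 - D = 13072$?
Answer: $13 i \sqrt{55} \approx 96.411 i$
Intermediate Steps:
$D = -13069$ ($D = 3 - 13072 = -13069$)
$\sqrt{\left(\left(5954 - 16459\right) + D\right) + 14279} = \sqrt{\left(\left(5954 - 16459\right) - 13069\right) + 14279} = \sqrt{\left(-10505 - 13069\right) + 14279} = \sqrt{-23574 + 14279} = \sqrt{-9295} = 13 i \sqrt{55}$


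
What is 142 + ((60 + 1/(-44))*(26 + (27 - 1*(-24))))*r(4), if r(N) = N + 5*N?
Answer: 110980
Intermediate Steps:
r(N) = 6*N
142 + ((60 + 1/(-44))*(26 + (27 - 1*(-24))))*r(4) = 142 + ((60 + 1/(-44))*(26 + (27 - 1*(-24))))*(6*4) = 142 + ((60 - 1/44)*(26 + (27 + 24)))*24 = 142 + (2639*(26 + 51)/44)*24 = 142 + ((2639/44)*77)*24 = 142 + (18473/4)*24 = 142 + 110838 = 110980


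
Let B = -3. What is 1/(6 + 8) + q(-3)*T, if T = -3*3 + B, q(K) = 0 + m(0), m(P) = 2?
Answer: -335/14 ≈ -23.929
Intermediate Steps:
q(K) = 2 (q(K) = 0 + 2 = 2)
T = -12 (T = -3*3 - 3 = -9 - 3 = -12)
1/(6 + 8) + q(-3)*T = 1/(6 + 8) + 2*(-12) = 1/14 - 24 = -335/14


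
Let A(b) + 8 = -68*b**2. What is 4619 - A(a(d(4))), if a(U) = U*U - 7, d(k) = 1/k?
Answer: 505585/64 ≈ 7899.8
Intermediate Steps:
d(k) = 1/k
a(U) = -7 + U**2 (a(U) = U**2 - 7 = -7 + U**2)
A(b) = -8 - 68*b**2
4619 - A(a(d(4))) = 4619 - (-8 - 68*(-7 + (1/4)**2)**2) = 4619 - (-8 - 68*(-7 + 1/16)**2) = 4619 - (-8 - 68*(-111/16)**2) = 4619 - (-8 - 68*12321/256) = 4619 - (-8 - 209457/64) = 4619 - 1*(-209969/64) = 4619 + 209969/64 = 505585/64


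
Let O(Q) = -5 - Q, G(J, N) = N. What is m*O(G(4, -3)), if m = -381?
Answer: 762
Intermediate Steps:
m*O(G(4, -3)) = -381*(-5 - 1*(-3)) = -381*(-5 + 3) = -381*(-2) = 762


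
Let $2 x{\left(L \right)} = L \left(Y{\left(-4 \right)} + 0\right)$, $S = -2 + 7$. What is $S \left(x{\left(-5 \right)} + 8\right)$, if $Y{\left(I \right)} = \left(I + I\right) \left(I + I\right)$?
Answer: $-760$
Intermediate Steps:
$S = 5$
$Y{\left(I \right)} = 4 I^{2}$ ($Y{\left(I \right)} = 2 I 2 I = 4 I^{2}$)
$x{\left(L \right)} = 32 L$ ($x{\left(L \right)} = \frac{L \left(4 \left(-4\right)^{2} + 0\right)}{2} = \frac{L \left(4 \cdot 16 + 0\right)}{2} = \frac{L \left(64 + 0\right)}{2} = \frac{L 64}{2} = \frac{64 L}{2} = 32 L$)
$S \left(x{\left(-5 \right)} + 8\right) = 5 \left(32 \left(-5\right) + 8\right) = 5 \left(-160 + 8\right) = 5 \left(-152\right) = -760$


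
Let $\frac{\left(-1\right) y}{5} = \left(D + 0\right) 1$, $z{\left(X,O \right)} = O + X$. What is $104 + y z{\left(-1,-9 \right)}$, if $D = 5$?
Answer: $354$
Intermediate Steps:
$y = -25$ ($y = - 5 \left(5 + 0\right) 1 = - 5 \cdot 5 \cdot 1 = \left(-5\right) 5 = -25$)
$104 + y z{\left(-1,-9 \right)} = 104 - 25 \left(-9 - 1\right) = 104 - -250 = 104 + 250 = 354$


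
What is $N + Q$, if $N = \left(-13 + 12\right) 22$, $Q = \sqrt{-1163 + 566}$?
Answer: $-22 + i \sqrt{597} \approx -22.0 + 24.434 i$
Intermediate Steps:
$Q = i \sqrt{597}$ ($Q = \sqrt{-597} = i \sqrt{597} \approx 24.434 i$)
$N = -22$ ($N = \left(-1\right) 22 = -22$)
$N + Q = -22 + i \sqrt{597}$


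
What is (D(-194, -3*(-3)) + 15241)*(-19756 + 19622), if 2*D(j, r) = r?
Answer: -2042897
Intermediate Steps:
D(j, r) = r/2
(D(-194, -3*(-3)) + 15241)*(-19756 + 19622) = ((-3*(-3))/2 + 15241)*(-19756 + 19622) = ((1/2)*9 + 15241)*(-134) = (9/2 + 15241)*(-134) = (30491/2)*(-134) = -2042897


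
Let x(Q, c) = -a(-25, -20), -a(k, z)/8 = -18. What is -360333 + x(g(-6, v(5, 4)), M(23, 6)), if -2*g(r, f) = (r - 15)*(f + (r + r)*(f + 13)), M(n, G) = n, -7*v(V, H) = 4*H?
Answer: -360477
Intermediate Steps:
v(V, H) = -4*H/7
a(k, z) = 144 (a(k, z) = -8*(-18) = 144)
g(r, f) = -(-15 + r)*(f + 2*r*(13 + f))/2 (g(r, f) = -(r - 15)*(f + (r + r)*(f + 13))/2 = -(-15 + r)*(f + (2*r)*(13 + f))/2 = -(-15 + r)*(f + 2*r*(13 + f))/2)
x(Q, c) = -144 (x(Q, c) = -1*144 = -144)
-360333 + x(g(-6, v(5, 4)), M(23, 6)) = -360333 - 144 = -360477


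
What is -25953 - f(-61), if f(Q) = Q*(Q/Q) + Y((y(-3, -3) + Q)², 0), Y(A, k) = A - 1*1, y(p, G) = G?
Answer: -29987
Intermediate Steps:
Y(A, k) = -1 + A (Y(A, k) = A - 1 = -1 + A)
f(Q) = -1 + Q + (-3 + Q)² (f(Q) = Q*(Q/Q) + (-1 + (-3 + Q)²) = Q*1 + (-1 + (-3 + Q)²) = Q + (-1 + (-3 + Q)²) = -1 + Q + (-3 + Q)²)
-25953 - f(-61) = -25953 - (-1 - 61 + (-3 - 61)²) = -25953 - (-1 - 61 + (-64)²) = -25953 - (-1 - 61 + 4096) = -25953 - 1*4034 = -25953 - 4034 = -29987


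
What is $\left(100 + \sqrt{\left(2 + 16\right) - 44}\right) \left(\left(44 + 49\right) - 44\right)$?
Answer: $4900 + 49 i \sqrt{26} \approx 4900.0 + 249.85 i$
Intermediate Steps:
$\left(100 + \sqrt{\left(2 + 16\right) - 44}\right) \left(\left(44 + 49\right) - 44\right) = \left(100 + \sqrt{18 - 44}\right) \left(93 - 44\right) = \left(100 + \sqrt{-26}\right) 49 = \left(100 + i \sqrt{26}\right) 49 = 4900 + 49 i \sqrt{26}$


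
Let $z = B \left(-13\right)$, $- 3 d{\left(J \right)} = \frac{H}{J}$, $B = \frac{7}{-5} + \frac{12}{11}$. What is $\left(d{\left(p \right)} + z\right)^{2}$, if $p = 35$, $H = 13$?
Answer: $\frac{20232004}{1334025} \approx 15.166$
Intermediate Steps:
$B = - \frac{17}{55}$ ($B = 7 \left(- \frac{1}{5}\right) + 12 \cdot \frac{1}{11} = - \frac{7}{5} + \frac{12}{11} = - \frac{17}{55} \approx -0.30909$)
$d{\left(J \right)} = - \frac{13}{3 J}$ ($d{\left(J \right)} = - \frac{13 \frac{1}{J}}{3} = - \frac{13}{3 J}$)
$z = \frac{221}{55}$ ($z = \left(- \frac{17}{55}\right) \left(-13\right) = \frac{221}{55} \approx 4.0182$)
$\left(d{\left(p \right)} + z\right)^{2} = \left(- \frac{13}{3 \cdot 35} + \frac{221}{55}\right)^{2} = \left(\left(- \frac{13}{3}\right) \frac{1}{35} + \frac{221}{55}\right)^{2} = \left(- \frac{13}{105} + \frac{221}{55}\right)^{2} = \left(\frac{4498}{1155}\right)^{2} = \frac{20232004}{1334025}$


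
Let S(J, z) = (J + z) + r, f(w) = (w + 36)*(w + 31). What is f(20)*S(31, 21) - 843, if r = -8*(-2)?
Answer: 193365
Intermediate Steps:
f(w) = (31 + w)*(36 + w) (f(w) = (36 + w)*(31 + w) = (31 + w)*(36 + w))
r = 16
S(J, z) = 16 + J + z (S(J, z) = (J + z) + 16 = 16 + J + z)
f(20)*S(31, 21) - 843 = (1116 + 20**2 + 67*20)*(16 + 31 + 21) - 843 = (1116 + 400 + 1340)*68 - 843 = 2856*68 - 843 = 194208 - 843 = 193365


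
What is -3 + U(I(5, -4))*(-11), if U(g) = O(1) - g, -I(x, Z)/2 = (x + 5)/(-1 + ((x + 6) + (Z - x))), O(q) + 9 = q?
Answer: -135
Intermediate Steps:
O(q) = -9 + q
I(x, Z) = -2*(5 + x)/(5 + Z) (I(x, Z) = -2*(x + 5)/(-1 + ((x + 6) + (Z - x))) = -2*(5 + x)/(-1 + ((6 + x) + (Z - x))) = -2*(5 + x)/(-1 + (6 + Z)) = -2*(5 + x)/(5 + Z))
U(g) = -8 - g (U(g) = (-9 + 1) - g = -8 - g)
-3 + U(I(5, -4))*(-11) = -3 + (-8 - 2*(-5 - 1*5)/(5 - 4))*(-11) = -3 + (-8 - 2*(-5 - 5)/1)*(-11) = -3 + (-8 - 2*(-10))*(-11) = -3 + (-8 - 1*(-20))*(-11) = -3 + (-8 + 20)*(-11) = -3 + 12*(-11) = -3 - 132 = -135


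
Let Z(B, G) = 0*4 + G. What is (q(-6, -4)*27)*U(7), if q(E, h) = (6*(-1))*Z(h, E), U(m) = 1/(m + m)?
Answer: 486/7 ≈ 69.429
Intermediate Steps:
U(m) = 1/(2*m)
Z(B, G) = G (Z(B, G) = 0 + G = G)
q(E, h) = -6*E (q(E, h) = (6*(-1))*E = -6*E)
(q(-6, -4)*27)*U(7) = (-6*(-6)*27)*((½)/7) = (36*27)*((½)*(⅐)) = 972*(1/14) = 486/7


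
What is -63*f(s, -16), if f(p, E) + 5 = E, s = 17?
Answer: 1323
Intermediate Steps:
f(p, E) = -5 + E
-63*f(s, -16) = -63*(-5 - 16) = -63*(-21) = 1323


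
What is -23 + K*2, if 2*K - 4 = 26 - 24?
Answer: -17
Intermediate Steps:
K = 3 (K = 2 + (26 - 24)/2 = 2 + (½)*2 = 2 + 1 = 3)
-23 + K*2 = -23 + 3*2 = -23 + 6 = -17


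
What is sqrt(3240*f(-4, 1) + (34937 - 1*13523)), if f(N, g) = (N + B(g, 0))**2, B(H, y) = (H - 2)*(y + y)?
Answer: sqrt(73254) ≈ 270.65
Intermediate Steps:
B(H, y) = 2*y*(-2 + H) (B(H, y) = (-2 + H)*(2*y) = 2*y*(-2 + H))
f(N, g) = N**2 (f(N, g) = (N + 2*0*(-2 + g))**2 = (N + 0)**2 = N**2)
sqrt(3240*f(-4, 1) + (34937 - 1*13523)) = sqrt(3240*(-4)**2 + (34937 - 1*13523)) = sqrt(3240*16 + (34937 - 13523)) = sqrt(51840 + 21414) = sqrt(73254)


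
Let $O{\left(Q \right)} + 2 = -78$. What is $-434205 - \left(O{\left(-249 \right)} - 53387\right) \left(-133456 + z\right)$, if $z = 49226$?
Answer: $-4503959615$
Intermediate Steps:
$O{\left(Q \right)} = -80$ ($O{\left(Q \right)} = -2 - 78 = -80$)
$-434205 - \left(O{\left(-249 \right)} - 53387\right) \left(-133456 + z\right) = -434205 - \left(-80 - 53387\right) \left(-133456 + 49226\right) = -434205 - \left(-80 + \left(-104147 + 50760\right)\right) \left(-84230\right) = -434205 - \left(-80 - 53387\right) \left(-84230\right) = -434205 - \left(-53467\right) \left(-84230\right) = -434205 - 4503525410 = -4503959615$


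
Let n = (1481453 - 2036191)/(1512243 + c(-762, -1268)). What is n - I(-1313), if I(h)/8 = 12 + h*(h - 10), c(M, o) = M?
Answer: -21004882725866/1511481 ≈ -1.3897e+7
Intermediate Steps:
n = -554738/1511481 (n = (1481453 - 2036191)/(1512243 - 762) = -554738/1511481 ≈ -0.36702)
I(h) = 96 + 8*h*(-10 + h) (I(h) = 8*(12 + h*(h - 10)) = 8*(12 + h*(-10 + h)) = 96 + 8*h*(-10 + h))
n - I(-1313) = -554738/1511481 - (96 - 80*(-1313) + 8*(-1313)**2) = -554738/1511481 - (96 + 105040 + 8*1723969) = -554738/1511481 - (96 + 105040 + 13791752) = -554738/1511481 - 1*13896888 = -554738/1511481 - 13896888 = -21004882725866/1511481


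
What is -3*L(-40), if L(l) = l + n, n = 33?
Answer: 21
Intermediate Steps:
L(l) = 33 + l (L(l) = l + 33 = 33 + l)
-3*L(-40) = -3*(33 - 40) = -3*(-7) = 21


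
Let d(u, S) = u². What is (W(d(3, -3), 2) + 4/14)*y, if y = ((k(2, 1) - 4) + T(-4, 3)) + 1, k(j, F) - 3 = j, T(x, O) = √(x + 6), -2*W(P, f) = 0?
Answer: 4/7 + 2*√2/7 ≈ 0.97549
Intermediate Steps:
W(P, f) = 0 (W(P, f) = -½*0 = 0)
T(x, O) = √(6 + x)
k(j, F) = 3 + j
y = 2 + √2 (y = (((3 + 2) - 4) + √(6 - 4)) + 1 = ((5 - 4) + √2) + 1 = (1 + √2) + 1 = 2 + √2 ≈ 3.4142)
(W(d(3, -3), 2) + 4/14)*y = (0 + 4/14)*(2 + √2) = (0 + 4*(1/14))*(2 + √2) = (0 + 2/7)*(2 + √2) = 2*(2 + √2)/7 = 4/7 + 2*√2/7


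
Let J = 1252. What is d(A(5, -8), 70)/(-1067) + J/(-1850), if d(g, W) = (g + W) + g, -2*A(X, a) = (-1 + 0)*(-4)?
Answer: -66272/89725 ≈ -0.73861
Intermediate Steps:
A(X, a) = -2 (A(X, a) = -(-1 + 0)*(-4)/2 = -(-1)*(-4)/2 = -½*4 = -2)
d(g, W) = W + 2*g (d(g, W) = (W + g) + g = W + 2*g)
d(A(5, -8), 70)/(-1067) + J/(-1850) = (70 + 2*(-2))/(-1067) + 1252/(-1850) = (70 - 4)*(-1/1067) + 1252*(-1/1850) = 66*(-1/1067) - 626/925 = -6/97 - 626/925 = -66272/89725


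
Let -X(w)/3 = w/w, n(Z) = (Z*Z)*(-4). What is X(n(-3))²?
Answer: 9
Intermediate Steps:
n(Z) = -4*Z² (n(Z) = Z²*(-4) = -4*Z²)
X(w) = -3 (X(w) = -3*w/w = -3*1 = -3)
X(n(-3))² = (-3)² = 9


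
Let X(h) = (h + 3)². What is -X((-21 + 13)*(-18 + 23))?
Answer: -1369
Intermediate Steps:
X(h) = (3 + h)²
-X((-21 + 13)*(-18 + 23)) = -(3 + (-21 + 13)*(-18 + 23))² = -(3 - 8*5)² = -(3 - 40)² = -1*(-37)² = -1*1369 = -1369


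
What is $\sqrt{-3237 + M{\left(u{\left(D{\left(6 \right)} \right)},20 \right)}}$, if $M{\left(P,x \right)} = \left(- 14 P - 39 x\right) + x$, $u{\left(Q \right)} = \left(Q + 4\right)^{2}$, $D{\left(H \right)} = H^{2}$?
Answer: $3 i \sqrt{2933} \approx 162.47 i$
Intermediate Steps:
$u{\left(Q \right)} = \left(4 + Q\right)^{2}$
$M{\left(P,x \right)} = - 38 x - 14 P$ ($M{\left(P,x \right)} = \left(- 39 x - 14 P\right) + x = - 38 x - 14 P$)
$\sqrt{-3237 + M{\left(u{\left(D{\left(6 \right)} \right)},20 \right)}} = \sqrt{-3237 - \left(760 + 14 \left(4 + 6^{2}\right)^{2}\right)} = \sqrt{-3237 - \left(760 + 14 \left(4 + 36\right)^{2}\right)} = \sqrt{-3237 - \left(760 + 14 \cdot 40^{2}\right)} = \sqrt{-3237 - 23160} = \sqrt{-26397} = 3 i \sqrt{2933}$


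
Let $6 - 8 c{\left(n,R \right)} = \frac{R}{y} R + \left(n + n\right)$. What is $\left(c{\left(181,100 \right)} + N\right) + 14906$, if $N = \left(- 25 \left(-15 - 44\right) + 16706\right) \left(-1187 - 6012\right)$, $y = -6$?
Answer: $- \frac{785219695}{6} \approx -1.3087 \cdot 10^{8}$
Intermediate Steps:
$N = -130885019$ ($N = \left(\left(-25\right) \left(-59\right) + 16706\right) \left(-7199\right) = \left(1475 + 16706\right) \left(-7199\right) = 18181 \left(-7199\right) = -130885019$)
$c{\left(n,R \right)} = \frac{3}{4} - \frac{n}{4} + \frac{R^{2}}{48}$ ($c{\left(n,R \right)} = \frac{3}{4} - \frac{\frac{R}{-6} R + \left(n + n\right)}{8} = \frac{3}{4} - \frac{R \left(- \frac{1}{6}\right) R + 2 n}{8} = \frac{3}{4} - \frac{- \frac{R}{6} R + 2 n}{8} = \frac{3}{4} - \frac{- \frac{R^{2}}{6} + 2 n}{8} = \frac{3}{4} - \frac{2 n - \frac{R^{2}}{6}}{8} = \frac{3}{4} + \left(- \frac{n}{4} + \frac{R^{2}}{48}\right) = \frac{3}{4} - \frac{n}{4} + \frac{R^{2}}{48}$)
$\left(c{\left(181,100 \right)} + N\right) + 14906 = \left(\left(\frac{3}{4} - \frac{181}{4} + \frac{100^{2}}{48}\right) - 130885019\right) + 14906 = \left(\left(\frac{3}{4} - \frac{181}{4} + \frac{1}{48} \cdot 10000\right) - 130885019\right) + 14906 = \left(\left(\frac{3}{4} - \frac{181}{4} + \frac{625}{3}\right) - 130885019\right) + 14906 = \left(\frac{983}{6} - 130885019\right) + 14906 = - \frac{785309131}{6} + 14906 = - \frac{785219695}{6}$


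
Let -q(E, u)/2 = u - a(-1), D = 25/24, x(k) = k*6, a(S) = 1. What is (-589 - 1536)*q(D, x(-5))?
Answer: -131750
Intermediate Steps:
x(k) = 6*k
D = 25/24 (D = 25*(1/24) = 25/24 ≈ 1.0417)
q(E, u) = 2 - 2*u (q(E, u) = -2*(u - 1*1) = -2*(u - 1) = -2*(-1 + u) = 2 - 2*u)
(-589 - 1536)*q(D, x(-5)) = (-589 - 1536)*(2 - 12*(-5)) = -2125*(2 - 2*(-30)) = -2125*(2 + 60) = -2125*62 = -131750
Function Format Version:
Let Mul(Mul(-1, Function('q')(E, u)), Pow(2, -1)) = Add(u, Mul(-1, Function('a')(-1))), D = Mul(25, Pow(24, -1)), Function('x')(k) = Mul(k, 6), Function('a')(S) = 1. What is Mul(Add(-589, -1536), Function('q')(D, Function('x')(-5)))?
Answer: -131750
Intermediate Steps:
Function('x')(k) = Mul(6, k)
D = Rational(25, 24) (D = Mul(25, Rational(1, 24)) = Rational(25, 24) ≈ 1.0417)
Function('q')(E, u) = Add(2, Mul(-2, u)) (Function('q')(E, u) = Mul(-2, Add(u, Mul(-1, 1))) = Mul(-2, Add(u, -1)) = Mul(-2, Add(-1, u)) = Add(2, Mul(-2, u)))
Mul(Add(-589, -1536), Function('q')(D, Function('x')(-5))) = Mul(Add(-589, -1536), Add(2, Mul(-2, Mul(6, -5)))) = Mul(-2125, Add(2, Mul(-2, -30))) = Mul(-2125, Add(2, 60)) = Mul(-2125, 62) = -131750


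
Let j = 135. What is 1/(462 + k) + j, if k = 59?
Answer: 70336/521 ≈ 135.00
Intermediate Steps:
1/(462 + k) + j = 1/(462 + 59) + 135 = 1/521 + 135 = 70336/521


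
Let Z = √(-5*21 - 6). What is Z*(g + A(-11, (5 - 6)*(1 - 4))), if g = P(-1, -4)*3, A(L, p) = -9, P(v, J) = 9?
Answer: 18*I*√111 ≈ 189.64*I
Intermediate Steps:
Z = I*√111 (Z = √(-105 - 6) = √(-111) = I*√111 ≈ 10.536*I)
g = 27 (g = 9*3 = 27)
Z*(g + A(-11, (5 - 6)*(1 - 4))) = (I*√111)*(27 - 9) = (I*√111)*18 = 18*I*√111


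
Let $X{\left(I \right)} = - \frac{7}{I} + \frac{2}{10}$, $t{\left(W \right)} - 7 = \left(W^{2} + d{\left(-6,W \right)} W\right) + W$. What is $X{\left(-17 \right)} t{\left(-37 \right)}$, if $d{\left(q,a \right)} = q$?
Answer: $\frac{81172}{85} \approx 954.96$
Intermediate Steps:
$t{\left(W \right)} = 7 + W^{2} - 5 W$ ($t{\left(W \right)} = 7 + \left(\left(W^{2} - 6 W\right) + W\right) = 7 + \left(W^{2} - 5 W\right) = 7 + W^{2} - 5 W$)
$X{\left(I \right)} = \frac{1}{5} - \frac{7}{I}$ ($X{\left(I \right)} = - \frac{7}{I} + 2 \cdot \frac{1}{10} = - \frac{7}{I} + \frac{1}{5} = \frac{1}{5} - \frac{7}{I}$)
$X{\left(-17 \right)} t{\left(-37 \right)} = \frac{-35 - 17}{5 \left(-17\right)} \left(7 + \left(-37\right)^{2} - -185\right) = \frac{1}{5} \left(- \frac{1}{17}\right) \left(-52\right) \left(7 + 1369 + 185\right) = \frac{52}{85} \cdot 1561 = \frac{81172}{85}$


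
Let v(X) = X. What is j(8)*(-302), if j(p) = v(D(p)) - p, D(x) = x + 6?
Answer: -1812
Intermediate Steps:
D(x) = 6 + x
j(p) = 6 (j(p) = (6 + p) - p = 6)
j(8)*(-302) = 6*(-302) = -1812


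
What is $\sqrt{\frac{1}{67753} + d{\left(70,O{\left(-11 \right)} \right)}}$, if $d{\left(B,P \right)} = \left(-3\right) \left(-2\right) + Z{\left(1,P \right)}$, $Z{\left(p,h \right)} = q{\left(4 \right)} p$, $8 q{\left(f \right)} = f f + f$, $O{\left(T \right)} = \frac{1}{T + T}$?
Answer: $\frac{\sqrt{156076217318}}{135506} \approx 2.9155$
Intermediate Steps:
$O{\left(T \right)} = \frac{1}{2 T}$
$q{\left(f \right)} = \frac{f}{8} + \frac{f^{2}}{8}$ ($q{\left(f \right)} = \frac{f f + f}{8} = \frac{f^{2} + f}{8} = \frac{f + f^{2}}{8} = \frac{f}{8} + \frac{f^{2}}{8}$)
$Z{\left(p,h \right)} = \frac{5 p}{2}$ ($Z{\left(p,h \right)} = \frac{1}{8} \cdot 4 \left(1 + 4\right) p = \frac{1}{8} \cdot 4 \cdot 5 p = \frac{5 p}{2}$)
$d{\left(B,P \right)} = \frac{17}{2}$ ($d{\left(B,P \right)} = \left(-3\right) \left(-2\right) + \frac{5}{2} \cdot 1 = 6 + \frac{5}{2} = \frac{17}{2}$)
$\sqrt{\frac{1}{67753} + d{\left(70,O{\left(-11 \right)} \right)}} = \sqrt{\frac{1}{67753} + \frac{17}{2}} = \sqrt{\frac{1151803}{135506}} = \frac{\sqrt{156076217318}}{135506}$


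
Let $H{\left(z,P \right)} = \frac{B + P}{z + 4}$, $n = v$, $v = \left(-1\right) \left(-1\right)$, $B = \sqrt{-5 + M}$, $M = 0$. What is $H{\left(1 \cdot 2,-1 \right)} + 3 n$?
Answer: $\frac{17}{6} + \frac{i \sqrt{5}}{6} \approx 2.8333 + 0.37268 i$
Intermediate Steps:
$B = i \sqrt{5}$ ($B = \sqrt{-5 + 0} = \sqrt{-5} = i \sqrt{5} \approx 2.2361 i$)
$v = 1$
$n = 1$
$H{\left(z,P \right)} = \frac{P + i \sqrt{5}}{4 + z}$ ($H{\left(z,P \right)} = \frac{i \sqrt{5} + P}{z + 4} = \frac{P + i \sqrt{5}}{4 + z}$)
$H{\left(1 \cdot 2,-1 \right)} + 3 n = \frac{-1 + i \sqrt{5}}{4 + 1 \cdot 2} + 3 \cdot 1 = \frac{-1 + i \sqrt{5}}{4 + 2} + 3 = \frac{-1 + i \sqrt{5}}{6} + 3 = \left(- \frac{1}{6} + \frac{i \sqrt{5}}{6}\right) + 3 = \frac{17}{6} + \frac{i \sqrt{5}}{6}$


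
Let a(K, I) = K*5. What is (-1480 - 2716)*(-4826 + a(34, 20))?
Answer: 19536576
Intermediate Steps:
a(K, I) = 5*K
(-1480 - 2716)*(-4826 + a(34, 20)) = (-1480 - 2716)*(-4826 + 5*34) = -4196*(-4826 + 170) = -4196*(-4656) = 19536576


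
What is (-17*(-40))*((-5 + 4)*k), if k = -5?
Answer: 3400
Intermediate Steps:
(-17*(-40))*((-5 + 4)*k) = (-17*(-40))*((-5 + 4)*(-5)) = 680*(-1*(-5)) = 680*5 = 3400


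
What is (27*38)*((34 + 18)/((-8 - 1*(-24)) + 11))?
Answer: 1976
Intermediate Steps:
(27*38)*((34 + 18)/((-8 - 1*(-24)) + 11)) = 1026*(52/((-8 + 24) + 11)) = 1026*(52/(16 + 11)) = 1026*(52/27) = 1976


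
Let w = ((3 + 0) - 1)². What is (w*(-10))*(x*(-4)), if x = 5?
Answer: 800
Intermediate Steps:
w = 4 (w = (3 - 1)² = 2² = 4)
(w*(-10))*(x*(-4)) = (4*(-10))*(5*(-4)) = -40*(-20) = 800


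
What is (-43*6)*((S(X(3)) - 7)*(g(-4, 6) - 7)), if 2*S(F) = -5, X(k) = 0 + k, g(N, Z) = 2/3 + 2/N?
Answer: -33497/2 ≈ -16749.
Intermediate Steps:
g(N, Z) = 2/3 + 2/N (g(N, Z) = 2*(1/3) + 2/N = 2/3 + 2/N)
X(k) = k
S(F) = -5/2 (S(F) = (1/2)*(-5) = -5/2)
(-43*6)*((S(X(3)) - 7)*(g(-4, 6) - 7)) = (-43*6)*((-5/2 - 7)*((2/3 + 2/(-4)) - 7)) = -(-2451)*((2/3 + 2*(-1/4)) - 7) = -(-2451)*((2/3 - 1/2) - 7) = -(-2451)*(1/6 - 7) = -(-2451)*(-41)/6 = -258*779/12 = -33497/2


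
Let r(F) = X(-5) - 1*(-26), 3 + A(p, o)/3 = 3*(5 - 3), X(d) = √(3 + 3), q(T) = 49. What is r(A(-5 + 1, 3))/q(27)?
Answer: 26/49 + √6/49 ≈ 0.58060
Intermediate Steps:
X(d) = √6
A(p, o) = 9 (A(p, o) = -9 + 3*(3*(5 - 3)) = -9 + 3*(3*2) = -9 + 3*6 = -9 + 18 = 9)
r(F) = 26 + √6 (r(F) = √6 - 1*(-26) = √6 + 26 = 26 + √6)
r(A(-5 + 1, 3))/q(27) = (26 + √6)/49 = (26 + √6)*(1/49) = 26/49 + √6/49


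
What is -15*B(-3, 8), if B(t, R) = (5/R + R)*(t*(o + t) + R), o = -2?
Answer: -23805/8 ≈ -2975.6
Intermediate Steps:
B(t, R) = (R + 5/R)*(R + t*(-2 + t)) (B(t, R) = (5/R + R)*(t*(-2 + t) + R) = (R + 5/R)*(R + t*(-2 + t)))
-15*B(-3, 8) = -15*(-10*(-3) + 5*(-3)² + 8*(5 + 8² + 8*(-3)² - 2*8*(-3)))/8 = -15*(30 + 5*9 + 8*(5 + 64 + 8*9 + 48))/8 = -15*(30 + 45 + 8*(5 + 64 + 72 + 48))/8 = -15*(30 + 45 + 8*189)/8 = -15*(30 + 45 + 1512)/8 = -15*1587/8 = -23805/8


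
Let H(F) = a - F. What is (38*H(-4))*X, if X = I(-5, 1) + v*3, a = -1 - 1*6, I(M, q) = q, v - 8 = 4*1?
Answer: -4218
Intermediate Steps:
v = 12 (v = 8 + 4*1 = 8 + 4 = 12)
a = -7 (a = -1 - 6 = -7)
H(F) = -7 - F
X = 37 (X = 1 + 12*3 = 1 + 36 = 37)
(38*H(-4))*X = (38*(-7 - 1*(-4)))*37 = (38*(-7 + 4))*37 = (38*(-3))*37 = -114*37 = -4218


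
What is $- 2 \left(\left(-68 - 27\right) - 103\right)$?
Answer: $396$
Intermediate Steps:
$- 2 \left(\left(-68 - 27\right) - 103\right) = - 2 \left(-95 - 103\right) = \left(-2\right) \left(-198\right) = 396$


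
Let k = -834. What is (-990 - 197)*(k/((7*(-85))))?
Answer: -989958/595 ≈ -1663.8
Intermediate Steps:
(-990 - 197)*(k/((7*(-85)))) = (-990 - 197)*(-834/(7*(-85))) = -(-989958)/(-595) = -(-989958)*(-1)/595 = -1187*834/595 = -989958/595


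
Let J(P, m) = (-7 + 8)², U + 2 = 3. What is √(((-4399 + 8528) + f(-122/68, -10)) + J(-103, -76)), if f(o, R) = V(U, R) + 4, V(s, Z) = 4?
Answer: √4138 ≈ 64.327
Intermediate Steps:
U = 1 (U = -2 + 3 = 1)
J(P, m) = 1 (J(P, m) = 1² = 1)
f(o, R) = 8 (f(o, R) = 4 + 4 = 8)
√(((-4399 + 8528) + f(-122/68, -10)) + J(-103, -76)) = √(((-4399 + 8528) + 8) + 1) = √((4129 + 8) + 1) = √(4137 + 1) = √4138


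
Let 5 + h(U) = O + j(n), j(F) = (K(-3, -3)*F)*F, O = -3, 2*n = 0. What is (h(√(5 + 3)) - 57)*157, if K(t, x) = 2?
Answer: -10205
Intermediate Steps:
n = 0 (n = (½)*0 = 0)
j(F) = 2*F² (j(F) = (2*F)*F = 2*F²)
h(U) = -8 (h(U) = -5 + (-3 + 2*0²) = -5 + (-3 + 2*0) = -5 + (-3 + 0) = -5 - 3 = -8)
(h(√(5 + 3)) - 57)*157 = (-8 - 57)*157 = -65*157 = -10205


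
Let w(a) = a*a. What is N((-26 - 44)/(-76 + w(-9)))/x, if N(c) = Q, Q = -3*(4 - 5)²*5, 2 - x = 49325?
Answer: 5/16441 ≈ 0.00030412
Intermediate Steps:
x = -49323 (x = 2 - 1*49325 = 2 - 49325 = -49323)
w(a) = a²
Q = -15 (Q = -3*(-1)²*5 = -3*1*5 = -3*5 = -15)
N(c) = -15
N((-26 - 44)/(-76 + w(-9)))/x = -15/(-49323) = -15*(-1/49323) = 5/16441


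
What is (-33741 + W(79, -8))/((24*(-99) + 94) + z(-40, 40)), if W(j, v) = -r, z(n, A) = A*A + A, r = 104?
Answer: 33845/642 ≈ 52.718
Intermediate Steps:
z(n, A) = A + A² (z(n, A) = A² + A = A + A²)
W(j, v) = -104 (W(j, v) = -1*104 = -104)
(-33741 + W(79, -8))/((24*(-99) + 94) + z(-40, 40)) = (-33741 - 104)/((24*(-99) + 94) + 40*(1 + 40)) = -33845/((-2376 + 94) + 40*41) = -33845/(-2282 + 1640) = -33845/(-642) = -33845*(-1/642) = 33845/642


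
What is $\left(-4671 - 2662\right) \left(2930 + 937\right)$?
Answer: $-28356711$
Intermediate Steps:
$\left(-4671 - 2662\right) \left(2930 + 937\right) = \left(-4671 - 2662\right) 3867 = \left(-7333\right) 3867 = -28356711$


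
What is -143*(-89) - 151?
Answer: 12576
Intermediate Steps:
-143*(-89) - 151 = 12727 - 151 = 12576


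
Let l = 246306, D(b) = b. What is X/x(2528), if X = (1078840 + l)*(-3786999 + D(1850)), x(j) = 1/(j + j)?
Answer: -25360264286948224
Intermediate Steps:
x(j) = 1/(2*j)
X = -5015875056754 (X = (1078840 + 246306)*(-3786999 + 1850) = 1325146*(-3785149) = -5015875056754)
X/x(2528) = -5015875056754/((1/2)/2528) = -5015875056754/((1/2)*(1/2528)) = -5015875056754/1/5056 = -5015875056754*5056 = -25360264286948224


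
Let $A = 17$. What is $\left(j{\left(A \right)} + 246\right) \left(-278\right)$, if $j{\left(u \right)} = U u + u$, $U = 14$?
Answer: $-139278$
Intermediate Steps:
$j{\left(u \right)} = 15 u$ ($j{\left(u \right)} = 14 u + u = 15 u$)
$\left(j{\left(A \right)} + 246\right) \left(-278\right) = \left(15 \cdot 17 + 246\right) \left(-278\right) = \left(255 + 246\right) \left(-278\right) = 501 \left(-278\right) = -139278$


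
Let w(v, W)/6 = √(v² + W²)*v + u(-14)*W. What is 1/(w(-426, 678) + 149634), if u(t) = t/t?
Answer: -8539/231397842942 - 142*√17810/38566307157 ≈ -5.2828e-7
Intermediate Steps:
u(t) = 1
w(v, W) = 6*W + 6*v*√(W² + v²) (w(v, W) = 6*(√(v² + W²)*v + 1*W) = 6*(√(W² + v²)*v + W) = 6*(v*√(W² + v²) + W) = 6*(W + v*√(W² + v²)) = 6*W + 6*v*√(W² + v²))
1/(w(-426, 678) + 149634) = 1/((6*678 + 6*(-426)*√(678² + (-426)²)) + 149634) = 1/((4068 + 6*(-426)*√(459684 + 181476)) + 149634) = 1/((4068 + 6*(-426)*√641160) + 149634) = 1/((4068 + 6*(-426)*(6*√17810)) + 149634) = 1/((4068 - 15336*√17810) + 149634) = 1/(153702 - 15336*√17810)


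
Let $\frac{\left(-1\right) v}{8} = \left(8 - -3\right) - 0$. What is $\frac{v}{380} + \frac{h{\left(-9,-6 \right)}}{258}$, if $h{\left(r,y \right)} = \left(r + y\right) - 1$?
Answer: $- \frac{3598}{12255} \approx -0.29359$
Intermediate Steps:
$h{\left(r,y \right)} = -1 + r + y$
$v = -88$ ($v = - 8 \left(\left(8 - -3\right) - 0\right) = - 8 \left(\left(8 + 3\right) + 0\right) = - 8 \left(11 + 0\right) = \left(-8\right) 11 = -88$)
$\frac{v}{380} + \frac{h{\left(-9,-6 \right)}}{258} = - \frac{88}{380} + \frac{-1 - 9 - 6}{258} = \left(-88\right) \frac{1}{380} - \frac{8}{129} = - \frac{22}{95} - \frac{8}{129} = - \frac{3598}{12255}$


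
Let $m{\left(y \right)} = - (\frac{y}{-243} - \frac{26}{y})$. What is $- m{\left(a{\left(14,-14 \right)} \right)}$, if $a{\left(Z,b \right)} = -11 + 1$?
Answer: $\frac{3209}{1215} \approx 2.6412$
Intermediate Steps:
$a{\left(Z,b \right)} = -10$
$m{\left(y \right)} = \frac{26}{y} + \frac{y}{243}$ ($m{\left(y \right)} = - (y \left(- \frac{1}{243}\right) - \frac{26}{y}) = - (- \frac{y}{243} - \frac{26}{y}) = - (- \frac{26}{y} - \frac{y}{243}) = \frac{26}{y} + \frac{y}{243}$)
$- m{\left(a{\left(14,-14 \right)} \right)} = - (\frac{26}{-10} + \frac{1}{243} \left(-10\right)) = - (26 \left(- \frac{1}{10}\right) - \frac{10}{243}) = - (- \frac{13}{5} - \frac{10}{243}) = \left(-1\right) \left(- \frac{3209}{1215}\right) = \frac{3209}{1215}$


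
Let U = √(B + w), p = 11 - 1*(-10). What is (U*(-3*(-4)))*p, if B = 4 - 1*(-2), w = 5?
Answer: 252*√11 ≈ 835.79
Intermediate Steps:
B = 6 (B = 4 + 2 = 6)
p = 21 (p = 11 + 10 = 21)
U = √11 (U = √(6 + 5) = √11 ≈ 3.3166)
(U*(-3*(-4)))*p = (√11*(-3*(-4)))*21 = (√11*12)*21 = (12*√11)*21 = 252*√11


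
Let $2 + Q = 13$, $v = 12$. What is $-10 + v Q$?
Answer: $122$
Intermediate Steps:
$Q = 11$ ($Q = -2 + 13 = 11$)
$-10 + v Q = -10 + 12 \cdot 11 = -10 + 132 = 122$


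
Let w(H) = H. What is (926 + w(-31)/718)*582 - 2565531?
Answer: -727558062/359 ≈ -2.0266e+6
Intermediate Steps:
(926 + w(-31)/718)*582 - 2565531 = (926 - 31/718)*582 - 2565531 = (664837/718)*582 - 2565531 = 193467567/359 - 2565531 = -727558062/359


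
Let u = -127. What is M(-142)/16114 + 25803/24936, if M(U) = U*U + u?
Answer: 152572029/66969784 ≈ 2.2782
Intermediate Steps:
M(U) = -127 + U**2 (M(U) = U*U - 127 = U**2 - 127 = -127 + U**2)
M(-142)/16114 + 25803/24936 = (-127 + (-142)**2)/16114 + 25803/24936 = (-127 + 20164)*(1/16114) + 25803*(1/24936) = 20037*(1/16114) + 8601/8312 = 20037/16114 + 8601/8312 = 152572029/66969784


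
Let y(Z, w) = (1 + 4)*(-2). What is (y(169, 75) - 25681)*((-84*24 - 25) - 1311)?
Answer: 86116232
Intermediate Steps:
y(Z, w) = -10 (y(Z, w) = 5*(-2) = -10)
(y(169, 75) - 25681)*((-84*24 - 25) - 1311) = (-10 - 25681)*((-84*24 - 25) - 1311) = -25691*((-2016 - 25) - 1311) = -25691*(-2041 - 1311) = -25691*(-3352) = 86116232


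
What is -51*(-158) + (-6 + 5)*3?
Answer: 8055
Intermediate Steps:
-51*(-158) + (-6 + 5)*3 = 8058 - 1*3 = 8058 - 3 = 8055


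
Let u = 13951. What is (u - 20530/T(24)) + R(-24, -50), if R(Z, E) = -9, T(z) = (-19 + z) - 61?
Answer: 400641/28 ≈ 14309.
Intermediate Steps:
T(z) = -80 + z
(u - 20530/T(24)) + R(-24, -50) = (13951 - 20530/(-80 + 24)) - 9 = (13951 - 20530/(-56)) - 9 = (13951 - 20530*(-1/56)) - 9 = (13951 + 10265/28) - 9 = 400893/28 - 9 = 400641/28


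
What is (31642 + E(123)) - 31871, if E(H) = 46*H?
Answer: 5429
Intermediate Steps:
(31642 + E(123)) - 31871 = (31642 + 46*123) - 31871 = (31642 + 5658) - 31871 = 37300 - 31871 = 5429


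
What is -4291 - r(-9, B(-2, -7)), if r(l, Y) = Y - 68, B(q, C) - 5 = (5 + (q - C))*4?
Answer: -4268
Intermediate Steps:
B(q, C) = 25 - 4*C + 4*q (B(q, C) = 5 + (5 + (q - C))*4 = 5 + (5 + q - C)*4 = 5 + (20 - 4*C + 4*q) = 25 - 4*C + 4*q)
r(l, Y) = -68 + Y
-4291 - r(-9, B(-2, -7)) = -4291 - (-68 + (25 - 4*(-7) + 4*(-2))) = -4291 - (-68 + (25 + 28 - 8)) = -4291 - (-68 + 45) = -4291 - 1*(-23) = -4291 + 23 = -4268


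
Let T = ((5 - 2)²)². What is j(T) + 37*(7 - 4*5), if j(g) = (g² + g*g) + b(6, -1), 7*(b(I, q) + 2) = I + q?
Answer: 88478/7 ≈ 12640.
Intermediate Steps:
b(I, q) = -2 + I/7 + q/7 (b(I, q) = -2 + (I + q)/7 = -2 + (I/7 + q/7) = -2 + I/7 + q/7)
T = 81 (T = (3²)² = 9² = 81)
j(g) = -9/7 + 2*g² (j(g) = (g² + g*g) + (-2 + (⅐)*6 + (⅐)*(-1)) = (g² + g²) + (-2 + 6/7 - ⅐) = 2*g² - 9/7 = -9/7 + 2*g²)
j(T) + 37*(7 - 4*5) = (-9/7 + 2*81²) + 37*(7 - 4*5) = (-9/7 + 2*6561) + 37*(7 - 20) = (-9/7 + 13122) + 37*(-13) = 91845/7 - 481 = 88478/7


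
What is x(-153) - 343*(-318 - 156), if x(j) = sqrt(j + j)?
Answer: 162582 + 3*I*sqrt(34) ≈ 1.6258e+5 + 17.493*I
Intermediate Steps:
x(j) = sqrt(2)*sqrt(j) (x(j) = sqrt(2*j) = sqrt(2)*sqrt(j))
x(-153) - 343*(-318 - 156) = sqrt(2)*sqrt(-153) - 343*(-318 - 156) = sqrt(2)*(3*I*sqrt(17)) - 343*(-474) = 3*I*sqrt(34) + 162582 = 162582 + 3*I*sqrt(34)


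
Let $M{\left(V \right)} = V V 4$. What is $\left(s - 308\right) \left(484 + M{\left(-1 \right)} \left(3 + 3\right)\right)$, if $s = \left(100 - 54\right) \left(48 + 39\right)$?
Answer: $1876552$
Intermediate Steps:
$M{\left(V \right)} = 4 V^{2}$ ($M{\left(V \right)} = V^{2} \cdot 4 = 4 V^{2}$)
$s = 4002$ ($s = 46 \cdot 87 = 4002$)
$\left(s - 308\right) \left(484 + M{\left(-1 \right)} \left(3 + 3\right)\right) = \left(4002 - 308\right) \left(484 + 4 \left(-1\right)^{2} \left(3 + 3\right)\right) = 3694 \left(484 + 4 \cdot 1 \cdot 6\right) = 3694 \left(484 + 4 \cdot 6\right) = 3694 \left(484 + 24\right) = 3694 \cdot 508 = 1876552$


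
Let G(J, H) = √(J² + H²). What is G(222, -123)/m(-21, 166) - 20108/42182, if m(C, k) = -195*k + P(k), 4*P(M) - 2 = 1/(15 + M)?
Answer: -10054/21091 - 724*√7157/7811839 ≈ -0.48454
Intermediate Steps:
P(M) = ½ + 1/(4*(15 + M))
G(J, H) = √(H² + J²)
m(C, k) = -195*k + (31 + 2*k)/(4*(15 + k))
G(222, -123)/m(-21, 166) - 20108/42182 = √((-123)² + 222²)/(((31 - 11698*166 - 780*166²)/(4*(15 + 166)))) - 20108/42182 = √(15129 + 49284)/(((¼)*(31 - 1941868 - 780*27556)/181)) - 20108*1/42182 = √64413/(((¼)*(1/181)*(31 - 1941868 - 21493680))) - 10054/21091 = (3*√7157)/(((¼)*(1/181)*(-23435517))) - 10054/21091 = (3*√7157)/(-23435517/724) - 10054/21091 = (3*√7157)*(-724/23435517) - 10054/21091 = -724*√7157/7811839 - 10054/21091 = -10054/21091 - 724*√7157/7811839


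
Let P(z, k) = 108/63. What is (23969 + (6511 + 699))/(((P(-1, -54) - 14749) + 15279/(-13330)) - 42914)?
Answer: -969770830/1793493841 ≈ -0.54072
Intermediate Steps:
P(z, k) = 12/7 (P(z, k) = 108*(1/63) = 12/7)
(23969 + (6511 + 699))/(((P(-1, -54) - 14749) + 15279/(-13330)) - 42914) = (23969 + (6511 + 699))/(((12/7 - 14749) + 15279/(-13330)) - 42914) = (23969 + 7210)/((-103231/7 + 15279*(-1/13330)) - 42914) = 31179/((-103231/7 - 15279/13330) - 42914) = 31179/(-1376176183/93310 - 42914) = 31179/(-5380481523/93310) = 31179*(-93310/5380481523) = -969770830/1793493841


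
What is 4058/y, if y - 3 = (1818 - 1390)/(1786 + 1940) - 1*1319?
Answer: -3780027/1225747 ≈ -3.0839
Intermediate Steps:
y = -2451494/1863 (y = 3 + ((1818 - 1390)/(1786 + 1940) - 1*1319) = 3 + (428/3726 - 1319) = 3 + (428*(1/3726) - 1319) = 3 + (214/1863 - 1319) = 3 - 2457083/1863 = -2451494/1863 ≈ -1315.9)
4058/y = 4058/(-2451494/1863) = 4058*(-1863/2451494) = -3780027/1225747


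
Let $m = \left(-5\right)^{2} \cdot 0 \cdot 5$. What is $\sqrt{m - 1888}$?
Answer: $4 i \sqrt{118} \approx 43.451 i$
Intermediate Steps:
$m = 0$ ($m = 25 \cdot 0 \cdot 5 = 0 \cdot 5 = 0$)
$\sqrt{m - 1888} = \sqrt{0 - 1888} = \sqrt{-1888} = 4 i \sqrt{118}$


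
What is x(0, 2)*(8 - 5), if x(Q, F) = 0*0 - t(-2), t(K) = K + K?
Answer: 12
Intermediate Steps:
t(K) = 2*K
x(Q, F) = 4 (x(Q, F) = 0*0 - 2*(-2) = 0 - 1*(-4) = 0 + 4 = 4)
x(0, 2)*(8 - 5) = 4*(8 - 5) = 4*3 = 12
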